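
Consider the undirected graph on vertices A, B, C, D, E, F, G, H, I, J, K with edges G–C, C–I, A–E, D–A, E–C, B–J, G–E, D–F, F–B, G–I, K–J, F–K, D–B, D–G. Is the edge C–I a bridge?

No

After removing C–I, the path C-G-I still connects them, so the edge is not a bridge.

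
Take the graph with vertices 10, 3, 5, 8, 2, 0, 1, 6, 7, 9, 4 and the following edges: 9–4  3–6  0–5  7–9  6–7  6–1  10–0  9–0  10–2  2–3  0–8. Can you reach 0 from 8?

From 8 we can reach 0, 1, 2, 3, 4, 5, 6, 7, 8, 9, 10, which includes 0.

Yes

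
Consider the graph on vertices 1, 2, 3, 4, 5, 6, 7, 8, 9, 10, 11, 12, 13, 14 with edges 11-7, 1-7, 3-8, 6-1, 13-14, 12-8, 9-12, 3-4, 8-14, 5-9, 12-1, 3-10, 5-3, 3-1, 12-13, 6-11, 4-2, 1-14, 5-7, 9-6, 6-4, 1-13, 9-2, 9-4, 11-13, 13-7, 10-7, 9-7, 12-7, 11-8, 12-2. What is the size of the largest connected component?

14

Starting from 1 we can reach 1, 2, 3, 4, 5, 6, 7, 8, 9, 10, 11, 12, 13, 14. That is one component of size 14.
The largest has 14 vertices.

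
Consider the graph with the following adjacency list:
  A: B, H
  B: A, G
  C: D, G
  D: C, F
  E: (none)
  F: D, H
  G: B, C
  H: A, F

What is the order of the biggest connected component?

7

E is isolated — a component by itself.
Starting from A we can reach A, B, C, D, F, G, H. That is one component of size 7.
The largest has 7 vertices.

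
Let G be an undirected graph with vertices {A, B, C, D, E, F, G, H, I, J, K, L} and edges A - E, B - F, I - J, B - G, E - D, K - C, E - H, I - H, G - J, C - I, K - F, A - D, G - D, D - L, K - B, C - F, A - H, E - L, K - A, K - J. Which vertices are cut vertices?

Removing I, for instance, still leaves 1 component. No single vertex removal increases the component count — the graph has no articulation points.

none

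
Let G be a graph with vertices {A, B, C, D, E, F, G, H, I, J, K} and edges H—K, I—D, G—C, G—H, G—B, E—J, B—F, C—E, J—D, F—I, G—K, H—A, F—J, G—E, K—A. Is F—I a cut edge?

After removing F—I, the path F-J-D-I still connects them, so the edge is not a bridge.

No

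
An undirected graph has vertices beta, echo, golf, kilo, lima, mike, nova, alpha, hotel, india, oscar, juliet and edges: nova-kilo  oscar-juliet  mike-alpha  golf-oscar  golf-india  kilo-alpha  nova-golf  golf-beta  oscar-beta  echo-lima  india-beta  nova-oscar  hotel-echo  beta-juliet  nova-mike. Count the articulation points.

Removing echo increases the component count from 2 to 3, so echo is a cut vertex.
Removing nova increases the component count from 2 to 3, so nova is a cut vertex.
By contrast removing juliet leaves 2 components; it is not a cut vertex. No other vertex is a cut vertex either.

2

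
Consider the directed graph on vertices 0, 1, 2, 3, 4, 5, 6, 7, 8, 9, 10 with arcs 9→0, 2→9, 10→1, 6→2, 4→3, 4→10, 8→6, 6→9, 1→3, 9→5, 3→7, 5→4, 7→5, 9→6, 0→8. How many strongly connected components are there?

{1, 3, 4, 5, 7, 10} are all mutually reachable — one SCC of size 6.
{0, 2, 6, 8, 9} are all mutually reachable — one SCC of size 5.
That gives 2 strongly connected components.

2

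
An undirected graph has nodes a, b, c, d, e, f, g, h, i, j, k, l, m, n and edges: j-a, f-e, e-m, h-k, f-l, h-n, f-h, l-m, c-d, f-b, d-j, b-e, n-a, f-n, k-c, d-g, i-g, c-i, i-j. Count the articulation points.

Removing f increases the component count from 1 to 2, so f is a cut vertex.
By contrast removing k leaves 1 component; it is not a cut vertex. No other vertex is a cut vertex either.

1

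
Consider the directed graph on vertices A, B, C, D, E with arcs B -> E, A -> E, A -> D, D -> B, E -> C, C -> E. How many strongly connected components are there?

4

{C, E} are all mutually reachable — one SCC of size 2.
{B} is an SCC by itself.
{A} is an SCC by itself.
{D} is an SCC by itself.
That gives 4 strongly connected components.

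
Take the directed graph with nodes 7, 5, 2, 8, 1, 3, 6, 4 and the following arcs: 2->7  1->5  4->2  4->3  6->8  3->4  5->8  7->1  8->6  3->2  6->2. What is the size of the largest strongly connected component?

{1, 2, 5, 6, 7, 8} are all mutually reachable — one SCC of size 6.
{3, 4} are all mutually reachable — one SCC of size 2.
The largest has 6 vertices.

6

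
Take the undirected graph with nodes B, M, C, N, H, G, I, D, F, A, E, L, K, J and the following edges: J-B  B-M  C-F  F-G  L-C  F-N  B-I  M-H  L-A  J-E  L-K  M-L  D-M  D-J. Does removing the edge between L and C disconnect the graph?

Yes

Removing L-C leaves no path between L and C: the component count goes from 1 to 2. So it is a bridge.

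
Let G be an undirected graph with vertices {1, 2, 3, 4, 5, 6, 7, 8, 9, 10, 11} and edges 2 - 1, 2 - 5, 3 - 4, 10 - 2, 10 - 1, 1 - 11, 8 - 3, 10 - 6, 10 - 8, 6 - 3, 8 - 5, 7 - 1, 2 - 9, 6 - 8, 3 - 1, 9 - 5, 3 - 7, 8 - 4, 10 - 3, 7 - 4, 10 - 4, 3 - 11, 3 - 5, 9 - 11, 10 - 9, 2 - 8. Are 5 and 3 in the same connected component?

From 5 we can reach 1, 2, 3, 4, 5, 6, 7, 8, 9, 10, 11, which includes 3.

Yes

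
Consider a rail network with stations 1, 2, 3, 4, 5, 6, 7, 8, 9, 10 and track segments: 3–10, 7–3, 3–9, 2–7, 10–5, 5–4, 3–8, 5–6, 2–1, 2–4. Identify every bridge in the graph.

1-2, 3-8, 3-9, 5-6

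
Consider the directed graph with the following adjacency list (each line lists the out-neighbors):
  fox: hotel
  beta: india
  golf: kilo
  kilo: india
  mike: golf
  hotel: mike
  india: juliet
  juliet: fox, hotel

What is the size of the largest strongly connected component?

7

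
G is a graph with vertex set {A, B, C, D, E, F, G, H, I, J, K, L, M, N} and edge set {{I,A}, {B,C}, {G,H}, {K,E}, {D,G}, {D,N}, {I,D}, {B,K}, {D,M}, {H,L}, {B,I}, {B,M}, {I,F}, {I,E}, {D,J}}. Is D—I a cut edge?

No

After removing D—I, the path D-M-B-I still connects them, so the edge is not a bridge.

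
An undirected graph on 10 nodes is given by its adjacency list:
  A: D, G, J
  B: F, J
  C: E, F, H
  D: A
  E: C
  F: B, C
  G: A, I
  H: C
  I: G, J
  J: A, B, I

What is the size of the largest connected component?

Starting from A we can reach A, B, C, D, E, F, G, H, I, J. That is one component of size 10.
The largest has 10 vertices.

10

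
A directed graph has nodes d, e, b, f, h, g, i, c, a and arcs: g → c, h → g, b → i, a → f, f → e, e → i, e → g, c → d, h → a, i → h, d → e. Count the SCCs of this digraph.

2

{a, c, d, e, f, g, h, i} are all mutually reachable — one SCC of size 8.
{b} is an SCC by itself.
That gives 2 strongly connected components.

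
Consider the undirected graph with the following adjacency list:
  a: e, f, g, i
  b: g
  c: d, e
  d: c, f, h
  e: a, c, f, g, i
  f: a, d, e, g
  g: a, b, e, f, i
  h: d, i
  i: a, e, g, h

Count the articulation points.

1

Removing g increases the component count from 1 to 2, so g is a cut vertex.
By contrast removing f leaves 1 component; it is not a cut vertex. No other vertex is a cut vertex either.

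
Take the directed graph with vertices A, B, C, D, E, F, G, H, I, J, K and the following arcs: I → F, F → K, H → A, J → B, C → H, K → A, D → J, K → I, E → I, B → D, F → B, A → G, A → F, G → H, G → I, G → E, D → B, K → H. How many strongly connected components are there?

{A, E, F, G, H, I, K} are all mutually reachable — one SCC of size 7.
{B, D, J} are all mutually reachable — one SCC of size 3.
{C} is an SCC by itself.
That gives 3 strongly connected components.

3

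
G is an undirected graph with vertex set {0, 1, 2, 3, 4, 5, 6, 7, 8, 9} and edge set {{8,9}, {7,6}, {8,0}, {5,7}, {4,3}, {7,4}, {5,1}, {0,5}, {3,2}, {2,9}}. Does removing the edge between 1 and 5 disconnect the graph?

Yes

Removing 1—5 leaves no path between 1 and 5: the component count goes from 1 to 2. So it is a bridge.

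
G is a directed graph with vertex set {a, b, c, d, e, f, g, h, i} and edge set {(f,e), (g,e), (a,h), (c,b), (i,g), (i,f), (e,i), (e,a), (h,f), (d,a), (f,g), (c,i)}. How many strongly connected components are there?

4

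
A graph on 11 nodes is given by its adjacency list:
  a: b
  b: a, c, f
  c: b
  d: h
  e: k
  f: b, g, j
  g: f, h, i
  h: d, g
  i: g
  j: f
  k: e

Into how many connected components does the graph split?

2

Starting from e we can reach e, k. That is one component of size 2.
Starting from a we can reach a, b, c, d, f, g, h, i, j. That is one component of size 9.
Total: 2 components.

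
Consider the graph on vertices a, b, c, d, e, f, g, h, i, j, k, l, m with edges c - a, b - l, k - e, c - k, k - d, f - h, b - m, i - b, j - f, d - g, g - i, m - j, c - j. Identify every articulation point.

b, c, f, j, k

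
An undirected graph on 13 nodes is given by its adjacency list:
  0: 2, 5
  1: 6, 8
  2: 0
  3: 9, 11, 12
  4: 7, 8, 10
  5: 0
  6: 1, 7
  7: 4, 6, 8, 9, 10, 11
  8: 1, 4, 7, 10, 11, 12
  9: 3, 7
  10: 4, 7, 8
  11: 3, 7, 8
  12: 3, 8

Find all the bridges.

0-2, 0-5

The edges on the cycle 8-7-4-8 are not bridges since each lies on that cycle.
But removing 2-0 disconnects 2 from 0; removing 0-5 disconnects 0 from 5 — these are bridges.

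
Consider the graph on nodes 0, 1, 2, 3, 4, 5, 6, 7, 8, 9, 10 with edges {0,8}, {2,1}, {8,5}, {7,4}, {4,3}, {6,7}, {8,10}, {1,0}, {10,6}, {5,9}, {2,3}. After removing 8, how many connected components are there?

With 8 gone, the remaining components are: {5, 9}; {0, 1, 2, 3, 4, 6, 7, 10}.
That is 2 components.

2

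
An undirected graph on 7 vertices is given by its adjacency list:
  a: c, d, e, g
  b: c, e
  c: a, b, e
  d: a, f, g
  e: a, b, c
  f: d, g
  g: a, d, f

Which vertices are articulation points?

a

Removing a increases the component count from 1 to 2, so a is a cut vertex.
By contrast removing e leaves 1 component; it is not a cut vertex. No other vertex is a cut vertex either.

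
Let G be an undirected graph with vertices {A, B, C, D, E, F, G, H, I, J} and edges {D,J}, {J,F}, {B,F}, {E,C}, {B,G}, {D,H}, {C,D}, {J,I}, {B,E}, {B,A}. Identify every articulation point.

Removing B increases the component count from 1 to 3, so B is a cut vertex.
Removing D increases the component count from 1 to 2, so D is a cut vertex.
Removing J increases the component count from 1 to 2, so J is a cut vertex.
By contrast removing A leaves 1 component; it is not a cut vertex. No other vertex is a cut vertex either.

B, D, J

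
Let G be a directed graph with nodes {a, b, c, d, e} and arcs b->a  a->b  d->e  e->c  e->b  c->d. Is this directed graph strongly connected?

No

There is no directed path from b to c, so the graph is not strongly connected.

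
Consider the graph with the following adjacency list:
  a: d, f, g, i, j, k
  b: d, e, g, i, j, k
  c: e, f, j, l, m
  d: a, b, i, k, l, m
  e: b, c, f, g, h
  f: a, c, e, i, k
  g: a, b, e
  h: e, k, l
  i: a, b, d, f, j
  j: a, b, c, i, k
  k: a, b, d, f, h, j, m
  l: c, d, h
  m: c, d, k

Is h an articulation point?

No

Deleting h leaves 1 component (was 1) (its neighbors e, k, l remain connected to each other), so h is not a cut vertex.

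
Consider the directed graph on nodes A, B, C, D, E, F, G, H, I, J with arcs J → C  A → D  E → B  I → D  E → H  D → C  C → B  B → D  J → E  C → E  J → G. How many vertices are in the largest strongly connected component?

{B, C, D, E} are all mutually reachable — one SCC of size 4.
{I} is an SCC by itself.
{G} is an SCC by itself.
{F} is an SCC by itself.
{H} is an SCC by itself.
(and 2 more singleton SCCs)
The largest has 4 vertices.

4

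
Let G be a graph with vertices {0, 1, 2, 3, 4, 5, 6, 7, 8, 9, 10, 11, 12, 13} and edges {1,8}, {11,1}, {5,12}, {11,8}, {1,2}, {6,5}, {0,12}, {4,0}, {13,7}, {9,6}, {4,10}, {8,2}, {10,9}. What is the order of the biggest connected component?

7

3 is isolated — a component by itself.
Starting from 7 we can reach 7, 13. That is one component of size 2.
Starting from 1 we can reach 1, 2, 8, 11. That is one component of size 4.
Starting from 0 we can reach 0, 4, 5, 6, 9, 10, 12. That is one component of size 7.
The largest has 7 vertices.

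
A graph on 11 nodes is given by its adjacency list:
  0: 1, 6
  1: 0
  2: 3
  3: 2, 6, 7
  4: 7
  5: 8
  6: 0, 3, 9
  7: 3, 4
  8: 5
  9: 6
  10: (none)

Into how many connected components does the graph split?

10 is isolated — a component by itself.
Starting from 5 we can reach 5, 8. That is one component of size 2.
Starting from 0 we can reach 0, 1, 2, 3, 4, 6, 7, 9. That is one component of size 8.
Total: 3 components.

3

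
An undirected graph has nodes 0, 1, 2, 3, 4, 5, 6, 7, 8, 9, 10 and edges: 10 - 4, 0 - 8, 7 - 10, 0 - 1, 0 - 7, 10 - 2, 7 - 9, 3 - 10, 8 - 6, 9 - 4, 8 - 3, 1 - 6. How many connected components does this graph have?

5 is isolated — a component by itself.
Starting from 0 we can reach 0, 1, 2, 3, 4, 6, 7, 8, 9, 10. That is one component of size 10.
Total: 2 components.

2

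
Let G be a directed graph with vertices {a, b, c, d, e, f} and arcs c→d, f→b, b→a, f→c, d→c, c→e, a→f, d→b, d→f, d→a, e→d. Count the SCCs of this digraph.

{a, b, c, d, e, f} are all mutually reachable — one SCC of size 6.
That gives 1 strongly connected component.

1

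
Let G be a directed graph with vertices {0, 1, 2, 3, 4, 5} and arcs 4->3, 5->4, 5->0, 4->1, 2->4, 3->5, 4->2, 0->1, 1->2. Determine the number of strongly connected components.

1

{0, 1, 2, 3, 4, 5} are all mutually reachable — one SCC of size 6.
That gives 1 strongly connected component.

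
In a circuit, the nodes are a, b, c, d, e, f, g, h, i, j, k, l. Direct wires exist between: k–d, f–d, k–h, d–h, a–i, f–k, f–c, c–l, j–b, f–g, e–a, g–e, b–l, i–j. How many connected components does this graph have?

Starting from a we can reach a, b, c, d, e, f, g, h, i, j, k, l. That is one component of size 12.
Total: 1 component.

1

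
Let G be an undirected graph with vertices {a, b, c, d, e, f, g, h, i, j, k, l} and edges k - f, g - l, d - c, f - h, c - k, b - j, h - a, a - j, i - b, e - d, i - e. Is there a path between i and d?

Yes

From i we can reach a, b, c, d, e, f, h, i, j, k, which includes d.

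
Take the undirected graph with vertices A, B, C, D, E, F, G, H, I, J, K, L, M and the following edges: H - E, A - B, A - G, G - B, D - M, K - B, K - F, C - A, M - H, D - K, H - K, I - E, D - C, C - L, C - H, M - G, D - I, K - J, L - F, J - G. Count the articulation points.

0

Removing L, for instance, still leaves 1 component. No single vertex removal increases the component count — the graph has no articulation points.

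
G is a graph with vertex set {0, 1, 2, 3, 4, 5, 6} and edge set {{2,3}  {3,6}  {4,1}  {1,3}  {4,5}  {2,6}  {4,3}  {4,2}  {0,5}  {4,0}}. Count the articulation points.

Removing 4 increases the component count from 1 to 2, so 4 is a cut vertex.
By contrast removing 6 leaves 1 component; it is not a cut vertex. No other vertex is a cut vertex either.

1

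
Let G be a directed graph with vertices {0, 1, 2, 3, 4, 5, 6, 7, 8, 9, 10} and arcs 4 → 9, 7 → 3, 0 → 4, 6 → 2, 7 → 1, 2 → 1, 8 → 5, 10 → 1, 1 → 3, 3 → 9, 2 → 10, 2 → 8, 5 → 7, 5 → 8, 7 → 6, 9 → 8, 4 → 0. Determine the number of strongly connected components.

{1, 2, 3, 5, 6, 7, 8, 9, 10} are all mutually reachable — one SCC of size 9.
{0, 4} are all mutually reachable — one SCC of size 2.
That gives 2 strongly connected components.

2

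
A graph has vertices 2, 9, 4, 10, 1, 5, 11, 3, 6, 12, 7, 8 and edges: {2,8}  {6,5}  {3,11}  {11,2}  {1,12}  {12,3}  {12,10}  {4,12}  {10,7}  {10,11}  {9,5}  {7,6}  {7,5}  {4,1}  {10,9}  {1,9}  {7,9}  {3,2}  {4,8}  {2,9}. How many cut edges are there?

The edges on the cycle 4-1-9-5-7-10-12-4 are not bridges since each lies on that cycle.
Every edge lies on some cycle, so there are no bridges.

0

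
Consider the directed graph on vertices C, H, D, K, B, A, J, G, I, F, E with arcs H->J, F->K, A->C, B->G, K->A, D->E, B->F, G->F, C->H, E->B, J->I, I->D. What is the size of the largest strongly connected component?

{A, B, C, D, E, F, G, H, I, J, K} are all mutually reachable — one SCC of size 11.
The largest has 11 vertices.

11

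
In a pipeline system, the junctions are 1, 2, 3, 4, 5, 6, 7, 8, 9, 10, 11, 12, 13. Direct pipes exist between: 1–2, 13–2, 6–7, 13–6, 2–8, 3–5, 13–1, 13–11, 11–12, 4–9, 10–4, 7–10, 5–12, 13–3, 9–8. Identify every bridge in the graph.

The edges on the cycle 13-6-7-10-4-9-8-2-13 are not bridges since each lies on that cycle.
Every edge lies on some cycle, so there are no bridges.

none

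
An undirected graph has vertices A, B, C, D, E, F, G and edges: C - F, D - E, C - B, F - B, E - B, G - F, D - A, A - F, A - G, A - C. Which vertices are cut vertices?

none

Removing G, for instance, still leaves 1 component. No single vertex removal increases the component count — the graph has no articulation points.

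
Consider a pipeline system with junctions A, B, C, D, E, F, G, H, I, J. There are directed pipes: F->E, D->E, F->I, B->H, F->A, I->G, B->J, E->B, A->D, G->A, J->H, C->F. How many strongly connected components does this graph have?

{G} is an SCC by itself.
{A} is an SCC by itself.
{C} is an SCC by itself.
{F} is an SCC by itself.
{D} is an SCC by itself.
(and 5 more singleton SCCs)
That gives 10 strongly connected components.

10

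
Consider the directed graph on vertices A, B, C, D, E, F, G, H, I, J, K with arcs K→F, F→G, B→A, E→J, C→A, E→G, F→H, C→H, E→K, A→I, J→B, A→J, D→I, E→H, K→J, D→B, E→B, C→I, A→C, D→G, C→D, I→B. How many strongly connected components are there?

6

{A, B, C, D, I, J} are all mutually reachable — one SCC of size 6.
{G} is an SCC by itself.
{F} is an SCC by itself.
{H} is an SCC by itself.
{K} is an SCC by itself.
(and 1 more singleton SCC)
That gives 6 strongly connected components.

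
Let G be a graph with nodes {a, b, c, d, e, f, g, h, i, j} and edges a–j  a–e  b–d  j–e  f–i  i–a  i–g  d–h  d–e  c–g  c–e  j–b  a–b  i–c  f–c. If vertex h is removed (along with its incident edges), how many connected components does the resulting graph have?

1

With h gone, the remaining components are: {a, b, c, d, e, f, g, i, j}.
That is 1 component.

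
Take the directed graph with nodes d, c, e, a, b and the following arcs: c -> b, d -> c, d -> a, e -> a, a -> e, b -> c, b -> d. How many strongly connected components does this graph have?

2

{b, c, d} are all mutually reachable — one SCC of size 3.
{a, e} are all mutually reachable — one SCC of size 2.
That gives 2 strongly connected components.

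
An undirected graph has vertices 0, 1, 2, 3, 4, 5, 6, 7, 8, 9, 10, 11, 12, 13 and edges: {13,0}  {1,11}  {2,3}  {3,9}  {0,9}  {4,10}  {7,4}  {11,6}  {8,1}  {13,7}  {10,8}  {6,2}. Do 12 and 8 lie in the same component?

No

The component containing 12 is {12}, and 8 is not in it.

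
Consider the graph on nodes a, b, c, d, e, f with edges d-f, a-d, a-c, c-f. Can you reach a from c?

From c we can reach a, c, d, f, which includes a.

Yes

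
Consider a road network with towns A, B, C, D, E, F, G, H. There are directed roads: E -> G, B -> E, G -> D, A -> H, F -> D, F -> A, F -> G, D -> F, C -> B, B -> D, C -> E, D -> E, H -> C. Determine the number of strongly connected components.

{A, B, C, D, E, F, G, H} are all mutually reachable — one SCC of size 8.
That gives 1 strongly connected component.

1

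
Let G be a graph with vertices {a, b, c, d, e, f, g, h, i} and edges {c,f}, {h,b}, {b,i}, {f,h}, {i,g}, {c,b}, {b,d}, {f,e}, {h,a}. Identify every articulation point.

Removing b increases the component count from 1 to 3, so b is a cut vertex.
Removing f increases the component count from 1 to 2, so f is a cut vertex.
Removing h increases the component count from 1 to 2, so h is a cut vertex.
Likewise i is a cut vertex.
By contrast removing d leaves 1 component; it is not a cut vertex. No other vertex is a cut vertex either.

b, f, h, i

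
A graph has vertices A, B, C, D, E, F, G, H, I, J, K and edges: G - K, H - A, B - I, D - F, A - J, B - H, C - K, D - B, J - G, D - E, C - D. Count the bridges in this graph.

3

The edges on the cycle C-D-B-H-A-J-G-K-C are not bridges since each lies on that cycle.
But removing D - F disconnects D from F; removing I - B disconnects I from B; removing D - E disconnects D from E — these are bridges.
That makes 3 bridges.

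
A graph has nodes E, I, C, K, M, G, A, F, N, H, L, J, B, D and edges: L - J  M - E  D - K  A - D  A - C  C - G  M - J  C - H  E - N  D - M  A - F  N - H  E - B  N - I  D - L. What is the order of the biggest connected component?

14

Starting from A we can reach A, B, C, D, E, F, G, H, I, J, K, L, M, N. That is one component of size 14.
The largest has 14 vertices.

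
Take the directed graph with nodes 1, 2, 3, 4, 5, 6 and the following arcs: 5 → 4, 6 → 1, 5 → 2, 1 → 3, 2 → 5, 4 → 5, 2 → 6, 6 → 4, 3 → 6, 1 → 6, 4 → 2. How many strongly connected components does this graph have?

1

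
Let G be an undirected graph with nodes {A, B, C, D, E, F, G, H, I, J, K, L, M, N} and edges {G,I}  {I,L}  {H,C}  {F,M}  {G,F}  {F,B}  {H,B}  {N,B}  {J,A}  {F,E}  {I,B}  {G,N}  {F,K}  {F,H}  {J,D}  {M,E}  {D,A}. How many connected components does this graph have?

Starting from A we can reach A, D, J. That is one component of size 3.
Starting from B we can reach B, C, E, F, G, H, I, K, L, M, N. That is one component of size 11.
Total: 2 components.

2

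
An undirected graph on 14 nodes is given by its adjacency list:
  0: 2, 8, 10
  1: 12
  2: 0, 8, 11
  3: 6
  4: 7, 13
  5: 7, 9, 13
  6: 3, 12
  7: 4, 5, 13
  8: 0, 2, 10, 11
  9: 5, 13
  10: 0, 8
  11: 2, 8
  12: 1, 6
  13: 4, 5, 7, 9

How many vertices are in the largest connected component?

Starting from 1 we can reach 1, 3, 6, 12. That is one component of size 4.
Starting from 4 we can reach 4, 5, 7, 9, 13. That is one component of size 5.
Starting from 0 we can reach 0, 2, 8, 10, 11. That is one component of size 5.
The largest has 5 vertices.

5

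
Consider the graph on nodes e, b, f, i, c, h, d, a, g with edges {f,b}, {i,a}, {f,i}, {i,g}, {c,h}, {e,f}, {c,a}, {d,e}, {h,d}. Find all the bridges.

The edges on the cycle c-h-d-e-f-i-a-c are not bridges since each lies on that cycle.
But removing b-f disconnects b from f; removing i-g disconnects i from g — these are bridges.

b-f, g-i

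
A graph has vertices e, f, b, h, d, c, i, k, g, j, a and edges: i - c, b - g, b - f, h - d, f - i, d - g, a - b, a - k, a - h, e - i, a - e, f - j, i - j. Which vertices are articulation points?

a, i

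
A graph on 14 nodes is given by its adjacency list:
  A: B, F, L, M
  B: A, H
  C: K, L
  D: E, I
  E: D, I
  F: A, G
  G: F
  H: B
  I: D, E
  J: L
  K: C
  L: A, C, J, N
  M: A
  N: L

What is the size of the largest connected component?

Starting from D we can reach D, E, I. That is one component of size 3.
Starting from A we can reach A, B, C, F, G, H, J, K, L, M, N. That is one component of size 11.
The largest has 11 vertices.

11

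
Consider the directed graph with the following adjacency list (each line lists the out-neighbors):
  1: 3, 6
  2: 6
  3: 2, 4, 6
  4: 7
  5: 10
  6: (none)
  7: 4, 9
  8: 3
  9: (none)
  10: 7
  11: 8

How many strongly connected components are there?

{4, 7} are all mutually reachable — one SCC of size 2.
{8} is an SCC by itself.
{5} is an SCC by itself.
{2} is an SCC by itself.
{1} is an SCC by itself.
(and 5 more singleton SCCs)
That gives 10 strongly connected components.

10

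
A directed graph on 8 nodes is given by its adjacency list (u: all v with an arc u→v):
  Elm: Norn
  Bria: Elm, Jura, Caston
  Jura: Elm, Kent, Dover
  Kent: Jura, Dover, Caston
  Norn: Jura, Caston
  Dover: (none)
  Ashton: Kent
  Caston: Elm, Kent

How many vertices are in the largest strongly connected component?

{Elm, Jura, Kent, Norn, Caston} are all mutually reachable — one SCC of size 5.
{Ashton} is an SCC by itself.
{Dover} is an SCC by itself.
{Bria} is an SCC by itself.
The largest has 5 vertices.

5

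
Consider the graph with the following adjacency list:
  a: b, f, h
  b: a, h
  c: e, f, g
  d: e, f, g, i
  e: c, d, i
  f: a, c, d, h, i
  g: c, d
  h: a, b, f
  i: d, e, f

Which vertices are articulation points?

Removing f increases the component count from 1 to 2, so f is a cut vertex.
By contrast removing h leaves 1 component; it is not a cut vertex. No other vertex is a cut vertex either.

f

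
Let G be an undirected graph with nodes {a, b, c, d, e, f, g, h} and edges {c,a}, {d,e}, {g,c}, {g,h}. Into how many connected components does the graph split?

4

f is isolated — a component by itself.
b is isolated — a component by itself.
Starting from d we can reach d, e. That is one component of size 2.
Starting from a we can reach a, c, g, h. That is one component of size 4.
Total: 4 components.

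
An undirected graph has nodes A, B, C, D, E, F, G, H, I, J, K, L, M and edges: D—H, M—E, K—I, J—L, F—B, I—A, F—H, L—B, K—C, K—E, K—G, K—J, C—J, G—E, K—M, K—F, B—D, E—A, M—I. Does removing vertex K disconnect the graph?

Yes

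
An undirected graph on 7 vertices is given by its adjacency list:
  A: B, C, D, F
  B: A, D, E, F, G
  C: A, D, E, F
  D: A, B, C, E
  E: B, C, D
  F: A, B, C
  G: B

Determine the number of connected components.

Starting from A we can reach A, B, C, D, E, F, G. That is one component of size 7.
Total: 1 component.

1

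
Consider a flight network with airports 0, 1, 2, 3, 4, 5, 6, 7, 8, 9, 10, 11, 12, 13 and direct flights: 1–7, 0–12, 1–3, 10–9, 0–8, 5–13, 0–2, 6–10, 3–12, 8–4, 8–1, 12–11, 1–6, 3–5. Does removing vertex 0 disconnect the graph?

Deleting 0 raises the number of components from 1 to 2, so 0 is a cut vertex.

Yes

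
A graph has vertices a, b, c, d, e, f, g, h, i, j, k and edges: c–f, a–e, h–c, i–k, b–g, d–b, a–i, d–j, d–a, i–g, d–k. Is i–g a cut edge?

No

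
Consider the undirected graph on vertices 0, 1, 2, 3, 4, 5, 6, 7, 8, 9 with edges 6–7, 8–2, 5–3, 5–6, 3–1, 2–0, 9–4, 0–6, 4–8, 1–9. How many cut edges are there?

The edges on the cycle 5-3-1-9-4-8-2-0-6-5 are not bridges since each lies on that cycle.
But removing 6–7 disconnects 6 from 7 — this is a bridge.

1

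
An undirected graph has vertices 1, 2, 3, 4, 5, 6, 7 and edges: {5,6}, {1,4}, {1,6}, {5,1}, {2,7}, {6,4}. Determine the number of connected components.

3

3 is isolated — a component by itself.
Starting from 2 we can reach 2, 7. That is one component of size 2.
Starting from 1 we can reach 1, 4, 5, 6. That is one component of size 4.
Total: 3 components.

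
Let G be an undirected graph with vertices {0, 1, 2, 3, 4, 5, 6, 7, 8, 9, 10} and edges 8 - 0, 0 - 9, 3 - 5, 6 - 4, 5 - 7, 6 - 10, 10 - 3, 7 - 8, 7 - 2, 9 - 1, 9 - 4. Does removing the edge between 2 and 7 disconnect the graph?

Removing 2 - 7 leaves no path between 2 and 7: the component count goes from 1 to 2. So it is a bridge.

Yes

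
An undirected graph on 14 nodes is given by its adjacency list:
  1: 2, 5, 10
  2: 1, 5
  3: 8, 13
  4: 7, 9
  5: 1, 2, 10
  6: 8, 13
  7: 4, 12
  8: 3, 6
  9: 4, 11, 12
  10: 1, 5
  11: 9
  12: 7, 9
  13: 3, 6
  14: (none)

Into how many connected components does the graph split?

4

14 is isolated — a component by itself.
Starting from 3 we can reach 3, 6, 8, 13. That is one component of size 4.
Starting from 1 we can reach 1, 2, 5, 10. That is one component of size 4.
Starting from 4 we can reach 4, 7, 9, 11, 12. That is one component of size 5.
Total: 4 components.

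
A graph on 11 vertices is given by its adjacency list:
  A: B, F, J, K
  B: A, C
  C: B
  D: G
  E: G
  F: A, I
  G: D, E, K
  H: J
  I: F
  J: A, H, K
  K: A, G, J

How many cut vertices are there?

6

Removing A increases the component count from 1 to 3, so A is a cut vertex.
Removing B increases the component count from 1 to 2, so B is a cut vertex.
Removing F increases the component count from 1 to 2, so F is a cut vertex.
Likewise G, J, K are cut vertices.
By contrast removing I leaves 1 component; it is not a cut vertex. No other vertex is a cut vertex either.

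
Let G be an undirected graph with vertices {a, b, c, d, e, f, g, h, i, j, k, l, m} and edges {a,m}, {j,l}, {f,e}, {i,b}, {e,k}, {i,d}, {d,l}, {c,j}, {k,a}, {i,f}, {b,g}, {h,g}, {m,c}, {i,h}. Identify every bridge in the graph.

none

The edges on the cycle i-h-g-b-i are not bridges since each lies on that cycle.
Every edge lies on some cycle, so there are no bridges.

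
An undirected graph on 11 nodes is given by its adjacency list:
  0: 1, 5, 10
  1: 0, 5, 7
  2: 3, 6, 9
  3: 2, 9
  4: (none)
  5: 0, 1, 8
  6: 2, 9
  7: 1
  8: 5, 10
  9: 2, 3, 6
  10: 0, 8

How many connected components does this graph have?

4 is isolated — a component by itself.
Starting from 2 we can reach 2, 3, 6, 9. That is one component of size 4.
Starting from 0 we can reach 0, 1, 5, 7, 8, 10. That is one component of size 6.
Total: 3 components.

3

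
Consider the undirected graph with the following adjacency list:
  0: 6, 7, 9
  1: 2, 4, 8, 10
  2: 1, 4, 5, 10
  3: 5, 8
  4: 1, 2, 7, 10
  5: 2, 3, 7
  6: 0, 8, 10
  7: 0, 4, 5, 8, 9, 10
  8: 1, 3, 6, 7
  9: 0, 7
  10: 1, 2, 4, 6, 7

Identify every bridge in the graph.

none

The edges on the cycle 7-0-9-7 are not bridges since each lies on that cycle.
Every edge lies on some cycle, so there are no bridges.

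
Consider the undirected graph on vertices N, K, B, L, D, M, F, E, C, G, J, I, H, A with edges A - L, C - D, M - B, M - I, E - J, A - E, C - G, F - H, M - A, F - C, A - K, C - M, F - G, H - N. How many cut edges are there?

11

The edges on the cycle F-C-G-F are not bridges since each lies on that cycle.
But removing C - D disconnects C from D; removing M - B disconnects M from B; removing H - N disconnects H from N; removing F - H disconnects F from H — these are bridges.
In total 11 edges are bridges.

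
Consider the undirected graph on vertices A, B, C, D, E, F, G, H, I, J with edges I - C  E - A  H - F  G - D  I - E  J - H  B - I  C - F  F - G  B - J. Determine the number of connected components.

1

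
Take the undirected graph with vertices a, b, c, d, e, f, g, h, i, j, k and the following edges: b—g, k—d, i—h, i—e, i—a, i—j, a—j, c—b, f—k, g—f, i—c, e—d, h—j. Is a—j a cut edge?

After removing a—j, the path a-i-j still connects them, so the edge is not a bridge.

No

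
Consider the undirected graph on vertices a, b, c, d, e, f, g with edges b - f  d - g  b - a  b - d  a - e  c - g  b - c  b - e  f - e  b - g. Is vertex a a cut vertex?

No

Deleting a leaves 1 component (was 1) (its neighbors b, e remain connected to each other), so a is not a cut vertex.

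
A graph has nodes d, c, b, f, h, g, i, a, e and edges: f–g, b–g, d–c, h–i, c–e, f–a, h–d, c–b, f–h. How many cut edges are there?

The edges on the cycle f-h-d-c-b-g-f are not bridges since each lies on that cycle.
But removing f–a disconnects f from a; removing i–h disconnects i from h; removing c–e disconnects c from e — these are bridges.
That makes 3 bridges.

3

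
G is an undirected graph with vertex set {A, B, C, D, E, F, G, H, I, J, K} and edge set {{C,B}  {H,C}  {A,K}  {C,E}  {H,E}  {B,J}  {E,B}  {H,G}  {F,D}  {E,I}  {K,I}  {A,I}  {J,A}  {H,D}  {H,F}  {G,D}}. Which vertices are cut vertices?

H

Removing H increases the component count from 1 to 2, so H is a cut vertex.
By contrast removing D leaves 1 component; it is not a cut vertex. No other vertex is a cut vertex either.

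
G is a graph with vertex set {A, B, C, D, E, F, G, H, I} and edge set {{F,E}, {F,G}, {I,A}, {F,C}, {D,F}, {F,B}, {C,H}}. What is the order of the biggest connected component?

Starting from A we can reach A, I. That is one component of size 2.
Starting from B we can reach B, C, D, E, F, G, H. That is one component of size 7.
The largest has 7 vertices.

7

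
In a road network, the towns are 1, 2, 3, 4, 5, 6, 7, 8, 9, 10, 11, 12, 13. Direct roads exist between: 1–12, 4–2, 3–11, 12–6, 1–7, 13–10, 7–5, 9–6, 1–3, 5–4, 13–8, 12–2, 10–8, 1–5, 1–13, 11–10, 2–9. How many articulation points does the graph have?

Removing 1 increases the component count from 1 to 2, so 1 is a cut vertex.
By contrast removing 13 leaves 1 component; it is not a cut vertex. No other vertex is a cut vertex either.

1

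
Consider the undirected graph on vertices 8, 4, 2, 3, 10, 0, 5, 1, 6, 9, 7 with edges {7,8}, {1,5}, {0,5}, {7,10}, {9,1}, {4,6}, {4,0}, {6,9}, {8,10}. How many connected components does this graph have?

4

3 is isolated — a component by itself.
2 is isolated — a component by itself.
Starting from 7 we can reach 7, 8, 10. That is one component of size 3.
Starting from 0 we can reach 0, 1, 4, 5, 6, 9. That is one component of size 6.
Total: 4 components.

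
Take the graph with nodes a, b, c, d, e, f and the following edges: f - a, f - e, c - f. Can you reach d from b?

The component containing b is {b}, and d is not in it.

No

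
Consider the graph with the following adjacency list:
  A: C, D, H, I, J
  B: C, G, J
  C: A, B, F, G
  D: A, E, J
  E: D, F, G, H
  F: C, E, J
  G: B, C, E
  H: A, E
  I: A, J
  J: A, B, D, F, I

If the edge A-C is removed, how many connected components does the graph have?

A and C are still connected via A-J-B-C, so the component count stays at 1.

1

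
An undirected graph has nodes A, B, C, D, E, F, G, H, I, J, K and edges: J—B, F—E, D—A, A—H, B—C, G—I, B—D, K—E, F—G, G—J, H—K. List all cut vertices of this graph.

B, G

Removing B increases the component count from 1 to 2, so B is a cut vertex.
Removing G increases the component count from 1 to 2, so G is a cut vertex.
By contrast removing D leaves 1 component; it is not a cut vertex. No other vertex is a cut vertex either.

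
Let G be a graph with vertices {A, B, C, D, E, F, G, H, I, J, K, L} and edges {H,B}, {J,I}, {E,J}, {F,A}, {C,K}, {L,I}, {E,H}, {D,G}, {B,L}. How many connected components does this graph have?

4

Starting from D we can reach D, G. That is one component of size 2.
Starting from C we can reach C, K. That is one component of size 2.
Starting from A we can reach A, F. That is one component of size 2.
Starting from B we can reach B, E, H, I, J, L. That is one component of size 6.
Total: 4 components.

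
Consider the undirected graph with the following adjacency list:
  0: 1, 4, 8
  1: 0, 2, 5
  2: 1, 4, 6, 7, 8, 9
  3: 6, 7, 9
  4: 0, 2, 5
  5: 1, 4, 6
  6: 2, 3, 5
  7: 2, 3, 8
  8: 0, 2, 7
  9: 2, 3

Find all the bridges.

The edges on the cycle 2-6-5-4-2 are not bridges since each lies on that cycle.
Every edge lies on some cycle, so there are no bridges.

none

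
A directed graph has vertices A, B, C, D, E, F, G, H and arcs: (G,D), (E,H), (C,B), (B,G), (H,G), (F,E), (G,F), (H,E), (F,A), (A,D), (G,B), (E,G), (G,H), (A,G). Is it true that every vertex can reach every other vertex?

There is no directed path from E to C, so the graph is not strongly connected.

No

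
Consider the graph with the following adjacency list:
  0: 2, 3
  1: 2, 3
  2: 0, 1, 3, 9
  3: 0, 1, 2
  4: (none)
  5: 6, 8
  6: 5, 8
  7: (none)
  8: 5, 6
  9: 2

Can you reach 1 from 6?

No

The component containing 6 is {5, 6, 8}, and 1 is not in it.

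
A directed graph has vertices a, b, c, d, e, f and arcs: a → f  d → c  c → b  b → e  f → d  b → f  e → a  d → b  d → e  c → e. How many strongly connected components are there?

{a, b, c, d, e, f} are all mutually reachable — one SCC of size 6.
That gives 1 strongly connected component.

1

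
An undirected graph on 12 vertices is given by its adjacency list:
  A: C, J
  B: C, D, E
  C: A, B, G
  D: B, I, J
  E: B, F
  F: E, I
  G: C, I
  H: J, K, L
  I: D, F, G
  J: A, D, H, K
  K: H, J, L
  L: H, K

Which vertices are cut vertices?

Removing J increases the component count from 1 to 2, so J is a cut vertex.
By contrast removing C leaves 1 component; it is not a cut vertex. No other vertex is a cut vertex either.

J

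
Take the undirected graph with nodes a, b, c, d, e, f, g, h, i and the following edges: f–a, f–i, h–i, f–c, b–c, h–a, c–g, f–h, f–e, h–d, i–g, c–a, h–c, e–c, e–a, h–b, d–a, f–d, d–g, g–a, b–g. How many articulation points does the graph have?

0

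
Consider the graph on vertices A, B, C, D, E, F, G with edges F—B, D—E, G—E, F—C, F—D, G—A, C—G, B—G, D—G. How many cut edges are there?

1

The edges on the cycle F-B-G-D-F are not bridges since each lies on that cycle.
But removing G—A disconnects G from A — this is a bridge.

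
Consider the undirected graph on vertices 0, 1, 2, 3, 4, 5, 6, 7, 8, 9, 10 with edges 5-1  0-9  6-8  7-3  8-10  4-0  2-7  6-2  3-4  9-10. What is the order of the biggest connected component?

9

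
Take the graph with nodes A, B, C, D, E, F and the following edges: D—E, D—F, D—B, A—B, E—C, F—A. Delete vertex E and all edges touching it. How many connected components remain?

2

With E gone, the remaining components are: {C}; {A, B, D, F}.
That is 2 components.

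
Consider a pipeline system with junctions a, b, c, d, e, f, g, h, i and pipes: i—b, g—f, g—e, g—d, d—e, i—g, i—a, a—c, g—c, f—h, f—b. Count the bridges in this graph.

The edges on the cycle i-g-f-b-i are not bridges since each lies on that cycle.
But removing h—f disconnects h from f — this is a bridge.

1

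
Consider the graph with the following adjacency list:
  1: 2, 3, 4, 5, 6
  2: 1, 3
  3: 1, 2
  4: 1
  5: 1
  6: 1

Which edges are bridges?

The edges on the cycle 1-3-2-1 are not bridges since each lies on that cycle.
But removing 1-5 disconnects 1 from 5; removing 6-1 disconnects 6 from 1; removing 4-1 disconnects 4 from 1 — these are bridges.

1-4, 1-5, 1-6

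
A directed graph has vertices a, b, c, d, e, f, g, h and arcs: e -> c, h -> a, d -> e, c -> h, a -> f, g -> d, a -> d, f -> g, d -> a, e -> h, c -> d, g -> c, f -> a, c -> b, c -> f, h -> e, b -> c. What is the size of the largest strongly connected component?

8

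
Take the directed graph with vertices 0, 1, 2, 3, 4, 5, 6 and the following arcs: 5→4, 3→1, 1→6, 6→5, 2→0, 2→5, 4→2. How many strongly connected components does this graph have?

5

{2, 4, 5} are all mutually reachable — one SCC of size 3.
{3} is an SCC by itself.
{0} is an SCC by itself.
{1} is an SCC by itself.
{6} is an SCC by itself.
That gives 5 strongly connected components.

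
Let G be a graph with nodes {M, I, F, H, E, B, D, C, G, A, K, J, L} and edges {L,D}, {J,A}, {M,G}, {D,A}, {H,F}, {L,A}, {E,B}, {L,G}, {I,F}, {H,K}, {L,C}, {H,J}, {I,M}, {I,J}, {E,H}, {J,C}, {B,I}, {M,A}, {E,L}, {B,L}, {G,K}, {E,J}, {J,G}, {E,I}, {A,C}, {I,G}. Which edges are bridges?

The edges on the cycle B-L-D-A-M-I-B are not bridges since each lies on that cycle.
Every edge lies on some cycle, so there are no bridges.

none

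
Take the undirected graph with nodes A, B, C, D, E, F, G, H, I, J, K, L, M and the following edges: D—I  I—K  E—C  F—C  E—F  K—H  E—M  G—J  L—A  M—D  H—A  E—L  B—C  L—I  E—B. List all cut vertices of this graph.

Removing E increases the component count from 2 to 3, so E is a cut vertex.
By contrast removing F leaves 2 components; it is not a cut vertex. No other vertex is a cut vertex either.

E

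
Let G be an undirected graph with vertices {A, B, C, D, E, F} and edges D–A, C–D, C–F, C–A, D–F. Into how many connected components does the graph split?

E is isolated — a component by itself.
B is isolated — a component by itself.
Starting from A we can reach A, C, D, F. That is one component of size 4.
Total: 3 components.

3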